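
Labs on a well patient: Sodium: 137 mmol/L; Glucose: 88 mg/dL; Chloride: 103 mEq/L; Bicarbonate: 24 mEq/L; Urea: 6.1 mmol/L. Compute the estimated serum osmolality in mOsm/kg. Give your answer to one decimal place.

Calculated osmolality = 2·Na + glucose/18 + urea
= 2·137 + 88/18 + 6.1
= 274 + 4.89 + 6.10
= 284.99 mOsm/kg

285.0 mOsm/kg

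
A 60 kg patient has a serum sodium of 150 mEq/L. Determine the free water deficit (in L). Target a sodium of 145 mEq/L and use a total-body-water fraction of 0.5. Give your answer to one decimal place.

1.0 L

TBW = 0.5 · 60 = 30 L
Free water deficit = TBW · (Na/145 − 1)
= 30 · (150/145 − 1)
= 30 · 0.0345
= 1.04 L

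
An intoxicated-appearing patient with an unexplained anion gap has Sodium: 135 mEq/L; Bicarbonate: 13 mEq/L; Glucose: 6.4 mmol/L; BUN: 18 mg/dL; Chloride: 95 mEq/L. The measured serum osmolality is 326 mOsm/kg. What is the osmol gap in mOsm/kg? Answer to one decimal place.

Calculated osmolality = 2·Na + glucose + BUN/2.8
= 2·135 + 6.4 + 18/2.8
= 270 + 6.40 + 6.43
= 282.83 mOsm/kg ≈ 282.8 mOsm/kg
Osmolar gap = measured − calculated = 326 − 282.8 = 43.2 mOsm/kg

43.2 mOsm/kg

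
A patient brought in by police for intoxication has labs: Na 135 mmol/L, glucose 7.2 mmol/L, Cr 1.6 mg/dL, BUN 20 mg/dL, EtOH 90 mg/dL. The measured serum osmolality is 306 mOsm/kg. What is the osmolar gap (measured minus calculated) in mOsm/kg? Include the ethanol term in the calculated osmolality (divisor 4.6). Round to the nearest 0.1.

2.1 mOsm/kg

Calculated osmolality = 2·Na + glucose + BUN/2.8 + ethanol/4.6
= 2·135 + 7.2 + 20/2.8 + 90/4.6
= 270 + 7.20 + 7.14 + 19.57
= 303.91 mOsm/kg ≈ 303.9 mOsm/kg
Osmolar gap = measured − calculated = 306 − 303.9 = 2.1 mOsm/kg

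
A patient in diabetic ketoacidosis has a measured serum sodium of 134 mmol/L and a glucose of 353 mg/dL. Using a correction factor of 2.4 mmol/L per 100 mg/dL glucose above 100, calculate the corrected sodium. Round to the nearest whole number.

140 mmol/L

Corrected Na = measured Na + 2.4 · (glucose − 100)/100
= 134 + 2.4 · (353 − 100)/100
= 134 + 6.1
= 140.1 mmol/L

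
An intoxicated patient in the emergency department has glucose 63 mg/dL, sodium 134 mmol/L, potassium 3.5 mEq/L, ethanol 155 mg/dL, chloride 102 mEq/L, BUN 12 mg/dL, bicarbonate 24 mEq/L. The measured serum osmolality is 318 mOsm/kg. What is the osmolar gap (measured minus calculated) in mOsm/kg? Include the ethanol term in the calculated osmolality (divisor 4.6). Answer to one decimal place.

8.5 mOsm/kg

Calculated osmolality = 2·Na + glucose/18 + BUN/2.8 + ethanol/4.6
= 2·134 + 63/18 + 12/2.8 + 155/4.6
= 268 + 3.50 + 4.29 + 33.70
= 309.49 mOsm/kg ≈ 309.5 mOsm/kg
Osmolar gap = measured − calculated = 318 − 309.5 = 8.5 mOsm/kg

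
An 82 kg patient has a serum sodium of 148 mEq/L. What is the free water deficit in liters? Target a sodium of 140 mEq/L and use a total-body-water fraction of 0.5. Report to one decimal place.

2.3 L

TBW = 0.5 · 82 = 41 L
Free water deficit = TBW · (Na/140 − 1)
= 41 · (148/140 − 1)
= 41 · 0.0571
= 2.34 L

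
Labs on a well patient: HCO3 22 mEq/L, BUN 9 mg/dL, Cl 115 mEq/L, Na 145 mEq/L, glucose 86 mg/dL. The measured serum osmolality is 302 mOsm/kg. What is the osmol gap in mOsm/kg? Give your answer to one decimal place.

Calculated osmolality = 2·Na + glucose/18 + BUN/2.8
= 2·145 + 86/18 + 9/2.8
= 290 + 4.78 + 3.21
= 297.99 mOsm/kg ≈ 298.0 mOsm/kg
Osmolar gap = measured − calculated = 302 − 298.0 = 4.0 mOsm/kg

4.0 mOsm/kg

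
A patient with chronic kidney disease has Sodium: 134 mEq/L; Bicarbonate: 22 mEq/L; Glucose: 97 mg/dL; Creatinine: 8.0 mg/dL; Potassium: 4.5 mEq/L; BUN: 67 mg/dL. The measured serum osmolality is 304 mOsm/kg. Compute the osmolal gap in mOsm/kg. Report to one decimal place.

6.7 mOsm/kg

Calculated osmolality = 2·Na + glucose/18 + BUN/2.8
= 2·134 + 97/18 + 67/2.8
= 268 + 5.39 + 23.93
= 297.32 mOsm/kg ≈ 297.3 mOsm/kg
Osmolar gap = measured − calculated = 304 − 297.3 = 6.7 mOsm/kg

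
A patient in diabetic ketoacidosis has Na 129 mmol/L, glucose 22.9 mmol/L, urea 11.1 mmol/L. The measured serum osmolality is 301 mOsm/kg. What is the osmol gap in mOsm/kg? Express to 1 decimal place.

Calculated osmolality = 2·Na + glucose + urea
= 2·129 + 22.9 + 11.1
= 258 + 22.90 + 11.10
= 292 mOsm/kg ≈ 292.0 mOsm/kg
Osmolar gap = measured − calculated = 301 − 292.0 = 9.0 mOsm/kg

9.0 mOsm/kg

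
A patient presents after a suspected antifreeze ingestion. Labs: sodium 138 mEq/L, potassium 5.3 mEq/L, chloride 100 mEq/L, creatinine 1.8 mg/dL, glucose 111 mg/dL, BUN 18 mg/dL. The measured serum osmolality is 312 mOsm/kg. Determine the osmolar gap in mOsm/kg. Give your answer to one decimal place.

Calculated osmolality = 2·Na + glucose/18 + BUN/2.8
= 2·138 + 111/18 + 18/2.8
= 276 + 6.17 + 6.43
= 288.6 mOsm/kg ≈ 288.6 mOsm/kg
Osmolar gap = measured − calculated = 312 − 288.6 = 23.4 mOsm/kg

23.4 mOsm/kg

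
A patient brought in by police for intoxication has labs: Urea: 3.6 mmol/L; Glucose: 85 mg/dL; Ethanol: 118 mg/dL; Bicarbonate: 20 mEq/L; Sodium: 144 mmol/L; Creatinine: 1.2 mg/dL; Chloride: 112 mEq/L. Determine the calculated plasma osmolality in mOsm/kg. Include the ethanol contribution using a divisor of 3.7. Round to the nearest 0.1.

328.2 mOsm/kg

Calculated osmolality = 2·Na + glucose/18 + urea + ethanol/3.7
= 2·144 + 85/18 + 3.6 + 118/3.7
= 288 + 4.72 + 3.60 + 31.89
= 328.21 mOsm/kg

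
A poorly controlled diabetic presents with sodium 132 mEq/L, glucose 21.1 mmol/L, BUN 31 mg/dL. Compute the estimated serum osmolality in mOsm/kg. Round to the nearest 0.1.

Calculated osmolality = 2·Na + glucose + BUN/2.8
= 2·132 + 21.1 + 31/2.8
= 264 + 21.10 + 11.07
= 296.17 mOsm/kg

296.2 mOsm/kg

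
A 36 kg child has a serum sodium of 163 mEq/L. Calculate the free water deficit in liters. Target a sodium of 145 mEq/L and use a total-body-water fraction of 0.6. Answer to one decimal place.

TBW = 0.6 · 36 = 21.6 L
Free water deficit = TBW · (Na/145 − 1)
= 21.6 · (163/145 − 1)
= 21.6 · 0.1241
= 2.68 L

2.7 L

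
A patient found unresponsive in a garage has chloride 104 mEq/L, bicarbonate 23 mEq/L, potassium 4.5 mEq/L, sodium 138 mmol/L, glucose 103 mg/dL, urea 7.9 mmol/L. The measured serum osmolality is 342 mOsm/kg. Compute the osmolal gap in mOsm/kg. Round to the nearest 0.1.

52.4 mOsm/kg

Calculated osmolality = 2·Na + glucose/18 + urea
= 2·138 + 103/18 + 7.9
= 276 + 5.72 + 7.90
= 289.62 mOsm/kg ≈ 289.6 mOsm/kg
Osmolar gap = measured − calculated = 342 − 289.6 = 52.4 mOsm/kg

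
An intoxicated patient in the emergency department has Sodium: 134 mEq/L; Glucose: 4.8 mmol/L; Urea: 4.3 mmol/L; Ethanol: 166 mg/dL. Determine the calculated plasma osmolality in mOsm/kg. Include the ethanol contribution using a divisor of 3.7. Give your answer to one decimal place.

322.0 mOsm/kg

Calculated osmolality = 2·Na + glucose + urea + ethanol/3.7
= 2·134 + 4.8 + 4.3 + 166/3.7
= 268 + 4.80 + 4.30 + 44.86
= 321.96 mOsm/kg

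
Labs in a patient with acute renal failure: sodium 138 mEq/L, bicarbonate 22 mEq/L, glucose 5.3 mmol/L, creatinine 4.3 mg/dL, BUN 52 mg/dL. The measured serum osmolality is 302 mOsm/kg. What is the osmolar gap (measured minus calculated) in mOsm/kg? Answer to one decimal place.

Calculated osmolality = 2·Na + glucose + BUN/2.8
= 2·138 + 5.3 + 52/2.8
= 276 + 5.30 + 18.57
= 299.87 mOsm/kg ≈ 299.9 mOsm/kg
Osmolar gap = measured − calculated = 302 − 299.9 = 2.1 mOsm/kg

2.1 mOsm/kg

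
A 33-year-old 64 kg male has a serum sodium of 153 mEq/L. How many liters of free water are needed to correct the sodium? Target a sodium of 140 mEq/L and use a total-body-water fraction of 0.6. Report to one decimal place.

TBW = 0.6 · 64 = 38.4 L
Free water deficit = TBW · (Na/140 − 1)
= 38.4 · (153/140 − 1)
= 38.4 · 0.0929
= 3.57 L

3.6 L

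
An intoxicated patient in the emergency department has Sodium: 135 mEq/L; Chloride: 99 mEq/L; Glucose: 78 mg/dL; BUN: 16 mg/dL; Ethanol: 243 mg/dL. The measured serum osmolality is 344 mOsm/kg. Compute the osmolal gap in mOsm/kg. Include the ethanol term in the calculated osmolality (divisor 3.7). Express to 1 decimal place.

Calculated osmolality = 2·Na + glucose/18 + BUN/2.8 + ethanol/3.7
= 2·135 + 78/18 + 16/2.8 + 243/3.7
= 270 + 4.33 + 5.71 + 65.68
= 345.72 mOsm/kg ≈ 345.7 mOsm/kg
Osmolar gap = measured − calculated = 344 − 345.7 = -1.7 mOsm/kg

-1.7 mOsm/kg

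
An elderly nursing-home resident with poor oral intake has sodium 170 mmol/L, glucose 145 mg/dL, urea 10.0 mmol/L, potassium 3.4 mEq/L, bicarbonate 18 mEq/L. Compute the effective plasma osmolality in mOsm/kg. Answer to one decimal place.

348.1 mOsm/kg

Effective osmolality excludes urea (freely permeant across cell membranes):
2·Na + glucose/18
= 2·170 + 145/18
= 340 + 8.06
= 348.06 mOsm/kg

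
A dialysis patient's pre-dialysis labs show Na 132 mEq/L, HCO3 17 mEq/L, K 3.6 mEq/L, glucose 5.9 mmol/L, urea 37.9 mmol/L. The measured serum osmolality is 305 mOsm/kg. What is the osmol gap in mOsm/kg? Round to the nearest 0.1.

-2.8 mOsm/kg

Calculated osmolality = 2·Na + glucose + urea
= 2·132 + 5.9 + 37.9
= 264 + 5.90 + 37.90
= 307.8 mOsm/kg ≈ 307.8 mOsm/kg
Osmolar gap = measured − calculated = 305 − 307.8 = -2.8 mOsm/kg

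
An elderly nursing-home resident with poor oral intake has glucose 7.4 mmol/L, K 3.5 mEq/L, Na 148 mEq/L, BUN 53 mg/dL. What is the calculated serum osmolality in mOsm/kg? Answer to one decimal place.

322.3 mOsm/kg

Calculated osmolality = 2·Na + glucose + BUN/2.8
= 2·148 + 7.4 + 53/2.8
= 296 + 7.40 + 18.93
= 322.33 mOsm/kg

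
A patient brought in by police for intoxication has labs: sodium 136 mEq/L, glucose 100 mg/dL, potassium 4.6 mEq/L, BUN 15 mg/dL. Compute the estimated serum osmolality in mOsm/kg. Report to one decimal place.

282.9 mOsm/kg

Calculated osmolality = 2·Na + glucose/18 + BUN/2.8
= 2·136 + 100/18 + 15/2.8
= 272 + 5.56 + 5.36
= 282.92 mOsm/kg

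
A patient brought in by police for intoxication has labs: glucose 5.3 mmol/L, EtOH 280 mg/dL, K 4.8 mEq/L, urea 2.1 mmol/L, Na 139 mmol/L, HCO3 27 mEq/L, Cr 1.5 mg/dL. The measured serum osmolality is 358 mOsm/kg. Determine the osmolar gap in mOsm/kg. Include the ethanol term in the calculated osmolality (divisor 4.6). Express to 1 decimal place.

Calculated osmolality = 2·Na + glucose + urea + ethanol/4.6
= 2·139 + 5.3 + 2.1 + 280/4.6
= 278 + 5.30 + 2.10 + 60.87
= 346.27 mOsm/kg ≈ 346.3 mOsm/kg
Osmolar gap = measured − calculated = 358 − 346.3 = 11.7 mOsm/kg

11.7 mOsm/kg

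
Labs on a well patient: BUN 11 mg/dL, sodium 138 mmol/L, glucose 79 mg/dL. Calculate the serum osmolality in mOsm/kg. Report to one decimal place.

Calculated osmolality = 2·Na + glucose/18 + BUN/2.8
= 2·138 + 79/18 + 11/2.8
= 276 + 4.39 + 3.93
= 284.32 mOsm/kg

284.3 mOsm/kg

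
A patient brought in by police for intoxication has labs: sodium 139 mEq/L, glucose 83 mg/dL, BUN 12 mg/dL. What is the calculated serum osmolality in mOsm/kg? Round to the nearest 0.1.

286.9 mOsm/kg

Calculated osmolality = 2·Na + glucose/18 + BUN/2.8
= 2·139 + 83/18 + 12/2.8
= 278 + 4.61 + 4.29
= 286.9 mOsm/kg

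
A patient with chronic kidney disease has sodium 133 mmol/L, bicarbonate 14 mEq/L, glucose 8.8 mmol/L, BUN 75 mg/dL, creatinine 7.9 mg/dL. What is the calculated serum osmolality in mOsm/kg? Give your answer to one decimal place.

Calculated osmolality = 2·Na + glucose + BUN/2.8
= 2·133 + 8.8 + 75/2.8
= 266 + 8.80 + 26.79
= 301.59 mOsm/kg

301.6 mOsm/kg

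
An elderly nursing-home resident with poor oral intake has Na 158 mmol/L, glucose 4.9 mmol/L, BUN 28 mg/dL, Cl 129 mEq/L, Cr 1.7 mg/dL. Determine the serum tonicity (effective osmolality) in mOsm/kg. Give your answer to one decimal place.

Effective osmolality excludes urea (freely permeant across cell membranes):
2·Na + glucose
= 2·158 + 4.9
= 316 + 4.9
= 320.9 mOsm/kg

320.9 mOsm/kg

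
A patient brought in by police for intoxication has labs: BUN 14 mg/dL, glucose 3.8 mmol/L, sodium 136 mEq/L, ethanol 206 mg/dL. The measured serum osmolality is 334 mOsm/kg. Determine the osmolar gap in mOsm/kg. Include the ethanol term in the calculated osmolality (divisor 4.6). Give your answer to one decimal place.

8.4 mOsm/kg

Calculated osmolality = 2·Na + glucose + BUN/2.8 + ethanol/4.6
= 2·136 + 3.8 + 14/2.8 + 206/4.6
= 272 + 3.80 + 5 + 44.78
= 325.58 mOsm/kg ≈ 325.6 mOsm/kg
Osmolar gap = measured − calculated = 334 − 325.6 = 8.4 mOsm/kg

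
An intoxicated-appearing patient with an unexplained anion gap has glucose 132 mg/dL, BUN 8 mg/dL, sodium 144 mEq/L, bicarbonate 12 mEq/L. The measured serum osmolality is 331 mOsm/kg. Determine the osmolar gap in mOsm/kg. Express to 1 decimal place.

Calculated osmolality = 2·Na + glucose/18 + BUN/2.8
= 2·144 + 132/18 + 8/2.8
= 288 + 7.33 + 2.86
= 298.19 mOsm/kg ≈ 298.2 mOsm/kg
Osmolar gap = measured − calculated = 331 − 298.2 = 32.8 mOsm/kg

32.8 mOsm/kg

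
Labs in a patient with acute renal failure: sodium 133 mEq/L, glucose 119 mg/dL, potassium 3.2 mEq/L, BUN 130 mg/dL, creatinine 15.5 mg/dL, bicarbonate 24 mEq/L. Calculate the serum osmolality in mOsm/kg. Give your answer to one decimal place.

319.0 mOsm/kg

Calculated osmolality = 2·Na + glucose/18 + BUN/2.8
= 2·133 + 119/18 + 130/2.8
= 266 + 6.61 + 46.43
= 319.04 mOsm/kg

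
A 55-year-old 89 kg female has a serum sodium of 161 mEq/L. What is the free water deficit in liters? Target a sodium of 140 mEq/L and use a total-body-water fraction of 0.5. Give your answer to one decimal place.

6.7 L

TBW = 0.5 · 89 = 44.5 L
Free water deficit = TBW · (Na/140 − 1)
= 44.5 · (161/140 − 1)
= 44.5 · 0.15
= 6.67 L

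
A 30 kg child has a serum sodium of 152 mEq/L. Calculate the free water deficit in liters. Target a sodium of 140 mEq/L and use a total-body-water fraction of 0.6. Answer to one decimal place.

TBW = 0.6 · 30 = 18 L
Free water deficit = TBW · (Na/140 − 1)
= 18 · (152/140 − 1)
= 18 · 0.0857
= 1.54 L

1.5 L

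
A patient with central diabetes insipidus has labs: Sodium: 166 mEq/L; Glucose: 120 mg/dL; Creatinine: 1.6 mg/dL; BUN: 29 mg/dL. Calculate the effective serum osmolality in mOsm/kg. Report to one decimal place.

338.7 mOsm/kg

Effective osmolality excludes urea (freely permeant across cell membranes):
2·Na + glucose/18
= 2·166 + 120/18
= 332 + 6.67
= 338.67 mOsm/kg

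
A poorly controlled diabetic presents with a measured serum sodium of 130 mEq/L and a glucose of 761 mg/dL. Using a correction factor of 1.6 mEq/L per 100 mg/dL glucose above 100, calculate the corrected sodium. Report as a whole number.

141 mEq/L

Corrected Na = measured Na + 1.6 · (glucose − 100)/100
= 130 + 1.6 · (761 − 100)/100
= 130 + 10.6
= 140.6 mEq/L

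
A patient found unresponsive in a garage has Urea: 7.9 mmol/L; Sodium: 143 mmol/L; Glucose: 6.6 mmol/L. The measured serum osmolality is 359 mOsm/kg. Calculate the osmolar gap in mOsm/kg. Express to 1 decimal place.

58.5 mOsm/kg

Calculated osmolality = 2·Na + glucose + urea
= 2·143 + 6.6 + 7.9
= 286 + 6.60 + 7.90
= 300.5 mOsm/kg ≈ 300.5 mOsm/kg
Osmolar gap = measured − calculated = 359 − 300.5 = 58.5 mOsm/kg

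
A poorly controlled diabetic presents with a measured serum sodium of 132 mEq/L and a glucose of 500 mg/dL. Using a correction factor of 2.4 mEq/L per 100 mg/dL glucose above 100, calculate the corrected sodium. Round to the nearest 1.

Corrected Na = measured Na + 2.4 · (glucose − 100)/100
= 132 + 2.4 · (500 − 100)/100
= 132 + 9.6
= 141.6 mEq/L

142 mEq/L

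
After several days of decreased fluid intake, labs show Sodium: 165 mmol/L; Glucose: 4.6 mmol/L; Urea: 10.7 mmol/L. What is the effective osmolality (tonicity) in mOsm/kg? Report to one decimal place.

Effective osmolality excludes urea (freely permeant across cell membranes):
2·Na + glucose
= 2·165 + 4.6
= 330 + 4.6
= 334.6 mOsm/kg

334.6 mOsm/kg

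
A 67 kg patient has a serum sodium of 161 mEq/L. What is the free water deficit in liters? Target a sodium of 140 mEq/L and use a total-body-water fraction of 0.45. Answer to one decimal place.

4.5 L

TBW = 0.45 · 67 = 30.15 L
Free water deficit = TBW · (Na/140 − 1)
= 30.15 · (161/140 − 1)
= 30.15 · 0.15
= 4.52 L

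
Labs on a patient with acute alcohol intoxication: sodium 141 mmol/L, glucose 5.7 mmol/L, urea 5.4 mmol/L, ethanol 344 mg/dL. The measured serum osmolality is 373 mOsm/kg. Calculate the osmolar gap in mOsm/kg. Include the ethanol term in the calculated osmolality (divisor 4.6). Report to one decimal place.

5.1 mOsm/kg

Calculated osmolality = 2·Na + glucose + urea + ethanol/4.6
= 2·141 + 5.7 + 5.4 + 344/4.6
= 282 + 5.70 + 5.40 + 74.78
= 367.88 mOsm/kg ≈ 367.9 mOsm/kg
Osmolar gap = measured − calculated = 373 − 367.9 = 5.1 mOsm/kg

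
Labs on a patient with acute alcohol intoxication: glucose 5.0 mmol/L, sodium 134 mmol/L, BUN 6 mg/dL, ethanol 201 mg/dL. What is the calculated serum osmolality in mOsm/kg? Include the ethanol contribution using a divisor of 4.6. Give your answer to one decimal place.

318.8 mOsm/kg

Calculated osmolality = 2·Na + glucose + BUN/2.8 + ethanol/4.6
= 2·134 + 5 + 6/2.8 + 201/4.6
= 268 + 5 + 2.14 + 43.70
= 318.84 mOsm/kg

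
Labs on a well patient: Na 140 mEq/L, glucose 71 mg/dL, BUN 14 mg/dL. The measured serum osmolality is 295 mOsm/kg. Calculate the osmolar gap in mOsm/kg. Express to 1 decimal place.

Calculated osmolality = 2·Na + glucose/18 + BUN/2.8
= 2·140 + 71/18 + 14/2.8
= 280 + 3.94 + 5
= 288.94 mOsm/kg ≈ 288.9 mOsm/kg
Osmolar gap = measured − calculated = 295 − 288.9 = 6.1 mOsm/kg

6.1 mOsm/kg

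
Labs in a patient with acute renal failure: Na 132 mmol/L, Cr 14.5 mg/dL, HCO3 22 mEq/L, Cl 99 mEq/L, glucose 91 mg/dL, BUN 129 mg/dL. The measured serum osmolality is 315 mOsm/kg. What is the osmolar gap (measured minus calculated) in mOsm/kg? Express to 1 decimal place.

-0.1 mOsm/kg

Calculated osmolality = 2·Na + glucose/18 + BUN/2.8
= 2·132 + 91/18 + 129/2.8
= 264 + 5.06 + 46.07
= 315.13 mOsm/kg ≈ 315.1 mOsm/kg
Osmolar gap = measured − calculated = 315 − 315.1 = -0.1 mOsm/kg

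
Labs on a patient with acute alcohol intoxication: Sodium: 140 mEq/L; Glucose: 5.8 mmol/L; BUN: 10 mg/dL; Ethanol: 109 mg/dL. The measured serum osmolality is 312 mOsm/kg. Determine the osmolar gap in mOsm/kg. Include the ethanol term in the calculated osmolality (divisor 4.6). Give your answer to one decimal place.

-1.1 mOsm/kg

Calculated osmolality = 2·Na + glucose + BUN/2.8 + ethanol/4.6
= 2·140 + 5.8 + 10/2.8 + 109/4.6
= 280 + 5.80 + 3.57 + 23.70
= 313.07 mOsm/kg ≈ 313.1 mOsm/kg
Osmolar gap = measured − calculated = 312 − 313.1 = -1.1 mOsm/kg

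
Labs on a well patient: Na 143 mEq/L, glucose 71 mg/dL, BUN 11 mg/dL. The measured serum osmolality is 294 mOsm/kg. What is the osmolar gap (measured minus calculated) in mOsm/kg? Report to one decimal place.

0.1 mOsm/kg

Calculated osmolality = 2·Na + glucose/18 + BUN/2.8
= 2·143 + 71/18 + 11/2.8
= 286 + 3.94 + 3.93
= 293.87 mOsm/kg ≈ 293.9 mOsm/kg
Osmolar gap = measured − calculated = 294 − 293.9 = 0.1 mOsm/kg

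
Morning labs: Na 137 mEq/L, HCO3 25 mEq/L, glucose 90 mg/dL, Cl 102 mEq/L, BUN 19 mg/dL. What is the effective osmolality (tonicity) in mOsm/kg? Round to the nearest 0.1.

279.0 mOsm/kg

Effective osmolality excludes urea (freely permeant across cell membranes):
2·Na + glucose/18
= 2·137 + 90/18
= 274 + 5
= 279 mOsm/kg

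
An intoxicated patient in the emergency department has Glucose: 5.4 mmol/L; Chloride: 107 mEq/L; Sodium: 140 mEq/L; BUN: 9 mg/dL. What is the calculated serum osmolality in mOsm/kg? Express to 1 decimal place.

288.6 mOsm/kg

Calculated osmolality = 2·Na + glucose + BUN/2.8
= 2·140 + 5.4 + 9/2.8
= 280 + 5.40 + 3.21
= 288.61 mOsm/kg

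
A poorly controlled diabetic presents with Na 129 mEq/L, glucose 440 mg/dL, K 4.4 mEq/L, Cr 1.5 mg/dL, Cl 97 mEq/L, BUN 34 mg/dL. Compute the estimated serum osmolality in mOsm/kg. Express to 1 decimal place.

294.6 mOsm/kg

Calculated osmolality = 2·Na + glucose/18 + BUN/2.8
= 2·129 + 440/18 + 34/2.8
= 258 + 24.44 + 12.14
= 294.58 mOsm/kg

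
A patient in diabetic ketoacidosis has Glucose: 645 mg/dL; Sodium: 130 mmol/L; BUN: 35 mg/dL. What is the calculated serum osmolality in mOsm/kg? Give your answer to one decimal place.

308.3 mOsm/kg

Calculated osmolality = 2·Na + glucose/18 + BUN/2.8
= 2·130 + 645/18 + 35/2.8
= 260 + 35.83 + 12.50
= 308.33 mOsm/kg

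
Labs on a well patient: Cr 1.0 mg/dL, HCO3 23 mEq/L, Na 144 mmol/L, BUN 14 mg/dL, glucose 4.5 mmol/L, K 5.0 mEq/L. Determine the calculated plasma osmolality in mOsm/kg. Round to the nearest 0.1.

297.5 mOsm/kg

Calculated osmolality = 2·Na + glucose + BUN/2.8
= 2·144 + 4.5 + 14/2.8
= 288 + 4.50 + 5
= 297.5 mOsm/kg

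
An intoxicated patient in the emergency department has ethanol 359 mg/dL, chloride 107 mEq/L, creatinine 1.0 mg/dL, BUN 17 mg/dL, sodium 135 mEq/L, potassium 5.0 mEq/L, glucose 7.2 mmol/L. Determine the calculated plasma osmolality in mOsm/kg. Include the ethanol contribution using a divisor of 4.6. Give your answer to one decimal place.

361.3 mOsm/kg

Calculated osmolality = 2·Na + glucose + BUN/2.8 + ethanol/4.6
= 2·135 + 7.2 + 17/2.8 + 359/4.6
= 270 + 7.20 + 6.07 + 78.04
= 361.31 mOsm/kg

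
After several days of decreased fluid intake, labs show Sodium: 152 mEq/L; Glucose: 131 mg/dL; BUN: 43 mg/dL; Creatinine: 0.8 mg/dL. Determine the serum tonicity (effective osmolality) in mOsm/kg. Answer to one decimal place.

311.3 mOsm/kg

Effective osmolality excludes urea (freely permeant across cell membranes):
2·Na + glucose/18
= 2·152 + 131/18
= 304 + 7.28
= 311.28 mOsm/kg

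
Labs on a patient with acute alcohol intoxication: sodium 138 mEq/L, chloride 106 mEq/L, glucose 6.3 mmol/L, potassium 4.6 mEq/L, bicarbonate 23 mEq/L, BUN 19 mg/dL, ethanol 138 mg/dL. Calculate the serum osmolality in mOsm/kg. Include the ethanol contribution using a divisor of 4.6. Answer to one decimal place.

319.1 mOsm/kg

Calculated osmolality = 2·Na + glucose + BUN/2.8 + ethanol/4.6
= 2·138 + 6.3 + 19/2.8 + 138/4.6
= 276 + 6.30 + 6.79 + 30
= 319.09 mOsm/kg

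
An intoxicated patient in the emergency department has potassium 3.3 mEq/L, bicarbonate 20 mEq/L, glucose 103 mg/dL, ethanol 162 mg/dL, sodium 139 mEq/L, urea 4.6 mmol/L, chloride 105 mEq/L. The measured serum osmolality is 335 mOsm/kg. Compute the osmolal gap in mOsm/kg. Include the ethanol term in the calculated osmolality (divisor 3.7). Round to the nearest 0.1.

Calculated osmolality = 2·Na + glucose/18 + urea + ethanol/3.7
= 2·139 + 103/18 + 4.6 + 162/3.7
= 278 + 5.72 + 4.60 + 43.78
= 332.1 mOsm/kg ≈ 332.1 mOsm/kg
Osmolar gap = measured − calculated = 335 − 332.1 = 2.9 mOsm/kg

2.9 mOsm/kg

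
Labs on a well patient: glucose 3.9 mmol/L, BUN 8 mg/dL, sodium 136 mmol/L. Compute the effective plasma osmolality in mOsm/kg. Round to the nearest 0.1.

275.9 mOsm/kg

Effective osmolality excludes urea (freely permeant across cell membranes):
2·Na + glucose
= 2·136 + 3.9
= 272 + 3.9
= 275.9 mOsm/kg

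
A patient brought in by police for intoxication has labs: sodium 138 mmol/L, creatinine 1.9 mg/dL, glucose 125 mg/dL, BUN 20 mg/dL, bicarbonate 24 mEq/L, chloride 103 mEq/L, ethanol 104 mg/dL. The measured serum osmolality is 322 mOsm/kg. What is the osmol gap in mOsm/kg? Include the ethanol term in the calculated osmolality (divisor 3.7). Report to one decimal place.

3.8 mOsm/kg

Calculated osmolality = 2·Na + glucose/18 + BUN/2.8 + ethanol/3.7
= 2·138 + 125/18 + 20/2.8 + 104/3.7
= 276 + 6.94 + 7.14 + 28.11
= 318.19 mOsm/kg ≈ 318.2 mOsm/kg
Osmolar gap = measured − calculated = 322 − 318.2 = 3.8 mOsm/kg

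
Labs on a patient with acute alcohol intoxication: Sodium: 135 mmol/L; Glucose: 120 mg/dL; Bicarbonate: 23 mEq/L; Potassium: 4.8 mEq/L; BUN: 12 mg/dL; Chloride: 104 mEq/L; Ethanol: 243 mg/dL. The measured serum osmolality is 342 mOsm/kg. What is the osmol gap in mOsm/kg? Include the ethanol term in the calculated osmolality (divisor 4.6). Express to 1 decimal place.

8.2 mOsm/kg

Calculated osmolality = 2·Na + glucose/18 + BUN/2.8 + ethanol/4.6
= 2·135 + 120/18 + 12/2.8 + 243/4.6
= 270 + 6.67 + 4.29 + 52.83
= 333.79 mOsm/kg ≈ 333.8 mOsm/kg
Osmolar gap = measured − calculated = 342 − 333.8 = 8.2 mOsm/kg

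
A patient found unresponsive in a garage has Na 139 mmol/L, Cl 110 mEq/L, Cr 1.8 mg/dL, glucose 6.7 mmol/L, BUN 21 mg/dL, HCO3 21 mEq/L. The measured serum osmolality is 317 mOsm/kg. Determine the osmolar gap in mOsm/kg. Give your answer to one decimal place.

24.8 mOsm/kg

Calculated osmolality = 2·Na + glucose + BUN/2.8
= 2·139 + 6.7 + 21/2.8
= 278 + 6.70 + 7.50
= 292.2 mOsm/kg ≈ 292.2 mOsm/kg
Osmolar gap = measured − calculated = 317 − 292.2 = 24.8 mOsm/kg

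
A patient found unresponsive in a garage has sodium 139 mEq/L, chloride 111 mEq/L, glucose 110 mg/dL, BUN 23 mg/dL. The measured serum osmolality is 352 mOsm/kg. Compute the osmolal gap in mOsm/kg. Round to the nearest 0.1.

Calculated osmolality = 2·Na + glucose/18 + BUN/2.8
= 2·139 + 110/18 + 23/2.8
= 278 + 6.11 + 8.21
= 292.32 mOsm/kg ≈ 292.3 mOsm/kg
Osmolar gap = measured − calculated = 352 − 292.3 = 59.7 mOsm/kg

59.7 mOsm/kg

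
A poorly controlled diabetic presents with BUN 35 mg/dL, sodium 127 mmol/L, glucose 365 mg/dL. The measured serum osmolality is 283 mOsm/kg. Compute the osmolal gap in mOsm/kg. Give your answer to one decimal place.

Calculated osmolality = 2·Na + glucose/18 + BUN/2.8
= 2·127 + 365/18 + 35/2.8
= 254 + 20.28 + 12.50
= 286.78 mOsm/kg ≈ 286.8 mOsm/kg
Osmolar gap = measured − calculated = 283 − 286.8 = -3.8 mOsm/kg

-3.8 mOsm/kg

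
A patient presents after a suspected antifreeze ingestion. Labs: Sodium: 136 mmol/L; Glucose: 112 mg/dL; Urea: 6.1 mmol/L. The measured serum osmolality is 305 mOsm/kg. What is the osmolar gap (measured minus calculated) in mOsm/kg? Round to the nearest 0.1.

Calculated osmolality = 2·Na + glucose/18 + urea
= 2·136 + 112/18 + 6.1
= 272 + 6.22 + 6.10
= 284.32 mOsm/kg ≈ 284.3 mOsm/kg
Osmolar gap = measured − calculated = 305 − 284.3 = 20.7 mOsm/kg

20.7 mOsm/kg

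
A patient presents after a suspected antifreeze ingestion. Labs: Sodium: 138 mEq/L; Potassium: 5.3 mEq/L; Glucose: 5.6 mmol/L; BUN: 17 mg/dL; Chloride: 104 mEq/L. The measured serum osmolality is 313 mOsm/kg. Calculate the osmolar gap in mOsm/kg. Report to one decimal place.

25.3 mOsm/kg

Calculated osmolality = 2·Na + glucose + BUN/2.8
= 2·138 + 5.6 + 17/2.8
= 276 + 5.60 + 6.07
= 287.67 mOsm/kg ≈ 287.7 mOsm/kg
Osmolar gap = measured − calculated = 313 − 287.7 = 25.3 mOsm/kg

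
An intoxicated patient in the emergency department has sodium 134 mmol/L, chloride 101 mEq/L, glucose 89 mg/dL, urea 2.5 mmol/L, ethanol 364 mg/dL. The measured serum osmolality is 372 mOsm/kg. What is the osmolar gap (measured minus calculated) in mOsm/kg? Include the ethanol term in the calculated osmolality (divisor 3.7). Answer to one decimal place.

-1.8 mOsm/kg

Calculated osmolality = 2·Na + glucose/18 + urea + ethanol/3.7
= 2·134 + 89/18 + 2.5 + 364/3.7
= 268 + 4.94 + 2.50 + 98.38
= 373.82 mOsm/kg ≈ 373.8 mOsm/kg
Osmolar gap = measured − calculated = 372 − 373.8 = -1.8 mOsm/kg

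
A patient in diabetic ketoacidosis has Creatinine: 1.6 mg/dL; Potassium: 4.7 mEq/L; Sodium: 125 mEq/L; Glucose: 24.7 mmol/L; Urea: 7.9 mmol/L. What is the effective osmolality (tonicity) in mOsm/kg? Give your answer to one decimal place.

Effective osmolality excludes urea (freely permeant across cell membranes):
2·Na + glucose
= 2·125 + 24.7
= 250 + 24.7
= 274.7 mOsm/kg

274.7 mOsm/kg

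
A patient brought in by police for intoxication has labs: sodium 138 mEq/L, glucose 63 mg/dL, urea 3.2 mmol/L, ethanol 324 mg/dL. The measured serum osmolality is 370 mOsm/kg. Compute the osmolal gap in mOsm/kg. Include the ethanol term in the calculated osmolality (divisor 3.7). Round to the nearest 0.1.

Calculated osmolality = 2·Na + glucose/18 + urea + ethanol/3.7
= 2·138 + 63/18 + 3.2 + 324/3.7
= 276 + 3.50 + 3.20 + 87.57
= 370.27 mOsm/kg ≈ 370.3 mOsm/kg
Osmolar gap = measured − calculated = 370 − 370.3 = -0.3 mOsm/kg

-0.3 mOsm/kg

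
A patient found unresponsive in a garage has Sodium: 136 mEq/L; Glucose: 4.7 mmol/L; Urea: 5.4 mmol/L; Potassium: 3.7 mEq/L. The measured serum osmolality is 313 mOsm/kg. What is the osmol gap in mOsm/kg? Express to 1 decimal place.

Calculated osmolality = 2·Na + glucose + urea
= 2·136 + 4.7 + 5.4
= 272 + 4.70 + 5.40
= 282.1 mOsm/kg ≈ 282.1 mOsm/kg
Osmolar gap = measured − calculated = 313 − 282.1 = 30.9 mOsm/kg

30.9 mOsm/kg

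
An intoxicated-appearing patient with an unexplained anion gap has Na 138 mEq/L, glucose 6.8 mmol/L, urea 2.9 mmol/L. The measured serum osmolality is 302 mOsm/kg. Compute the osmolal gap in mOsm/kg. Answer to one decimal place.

Calculated osmolality = 2·Na + glucose + urea
= 2·138 + 6.8 + 2.9
= 276 + 6.80 + 2.90
= 285.7 mOsm/kg ≈ 285.7 mOsm/kg
Osmolar gap = measured − calculated = 302 − 285.7 = 16.3 mOsm/kg

16.3 mOsm/kg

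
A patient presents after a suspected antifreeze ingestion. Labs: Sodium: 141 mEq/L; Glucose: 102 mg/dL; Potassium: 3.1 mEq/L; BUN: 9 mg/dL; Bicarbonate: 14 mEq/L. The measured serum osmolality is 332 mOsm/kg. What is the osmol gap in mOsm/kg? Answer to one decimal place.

41.1 mOsm/kg

Calculated osmolality = 2·Na + glucose/18 + BUN/2.8
= 2·141 + 102/18 + 9/2.8
= 282 + 5.67 + 3.21
= 290.88 mOsm/kg ≈ 290.9 mOsm/kg
Osmolar gap = measured − calculated = 332 − 290.9 = 41.1 mOsm/kg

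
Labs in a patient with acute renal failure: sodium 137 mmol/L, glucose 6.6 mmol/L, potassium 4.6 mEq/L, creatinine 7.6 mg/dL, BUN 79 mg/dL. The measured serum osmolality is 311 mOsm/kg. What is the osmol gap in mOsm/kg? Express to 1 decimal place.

Calculated osmolality = 2·Na + glucose + BUN/2.8
= 2·137 + 6.6 + 79/2.8
= 274 + 6.60 + 28.21
= 308.81 mOsm/kg ≈ 308.8 mOsm/kg
Osmolar gap = measured − calculated = 311 − 308.8 = 2.2 mOsm/kg

2.2 mOsm/kg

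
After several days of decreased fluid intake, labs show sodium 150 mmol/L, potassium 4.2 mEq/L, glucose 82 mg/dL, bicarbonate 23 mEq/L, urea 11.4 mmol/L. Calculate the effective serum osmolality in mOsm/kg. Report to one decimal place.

Effective osmolality excludes urea (freely permeant across cell membranes):
2·Na + glucose/18
= 2·150 + 82/18
= 300 + 4.56
= 304.56 mOsm/kg

304.6 mOsm/kg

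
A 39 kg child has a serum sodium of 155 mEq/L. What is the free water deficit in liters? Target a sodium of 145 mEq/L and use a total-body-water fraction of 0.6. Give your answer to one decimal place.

TBW = 0.6 · 39 = 23.4 L
Free water deficit = TBW · (Na/145 − 1)
= 23.4 · (155/145 − 1)
= 23.4 · 0.069
= 1.61 L

1.6 L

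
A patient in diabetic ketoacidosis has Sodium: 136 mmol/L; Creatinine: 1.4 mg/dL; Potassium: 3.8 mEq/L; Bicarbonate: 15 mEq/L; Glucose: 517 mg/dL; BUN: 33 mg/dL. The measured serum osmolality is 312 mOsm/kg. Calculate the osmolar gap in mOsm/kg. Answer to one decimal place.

Calculated osmolality = 2·Na + glucose/18 + BUN/2.8
= 2·136 + 517/18 + 33/2.8
= 272 + 28.72 + 11.79
= 312.51 mOsm/kg ≈ 312.5 mOsm/kg
Osmolar gap = measured − calculated = 312 − 312.5 = -0.5 mOsm/kg

-0.5 mOsm/kg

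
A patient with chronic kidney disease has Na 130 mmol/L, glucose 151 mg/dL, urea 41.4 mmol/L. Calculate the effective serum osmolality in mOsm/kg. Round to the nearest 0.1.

Effective osmolality excludes urea (freely permeant across cell membranes):
2·Na + glucose/18
= 2·130 + 151/18
= 260 + 8.39
= 268.39 mOsm/kg

268.4 mOsm/kg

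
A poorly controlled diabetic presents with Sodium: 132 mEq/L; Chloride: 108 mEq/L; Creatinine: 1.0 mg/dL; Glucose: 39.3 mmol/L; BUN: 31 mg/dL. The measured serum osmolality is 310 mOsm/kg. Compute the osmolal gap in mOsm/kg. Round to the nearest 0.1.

Calculated osmolality = 2·Na + glucose + BUN/2.8
= 2·132 + 39.3 + 31/2.8
= 264 + 39.30 + 11.07
= 314.37 mOsm/kg ≈ 314.4 mOsm/kg
Osmolar gap = measured − calculated = 310 − 314.4 = -4.4 mOsm/kg

-4.4 mOsm/kg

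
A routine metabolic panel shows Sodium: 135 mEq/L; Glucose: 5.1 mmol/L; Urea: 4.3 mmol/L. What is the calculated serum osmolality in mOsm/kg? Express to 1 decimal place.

279.4 mOsm/kg

Calculated osmolality = 2·Na + glucose + urea
= 2·135 + 5.1 + 4.3
= 270 + 5.10 + 4.30
= 279.4 mOsm/kg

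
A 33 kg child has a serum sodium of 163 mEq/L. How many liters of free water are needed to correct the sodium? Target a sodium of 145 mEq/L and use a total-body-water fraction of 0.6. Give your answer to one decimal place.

TBW = 0.6 · 33 = 19.8 L
Free water deficit = TBW · (Na/145 − 1)
= 19.8 · (163/145 − 1)
= 19.8 · 0.1241
= 2.46 L

2.5 L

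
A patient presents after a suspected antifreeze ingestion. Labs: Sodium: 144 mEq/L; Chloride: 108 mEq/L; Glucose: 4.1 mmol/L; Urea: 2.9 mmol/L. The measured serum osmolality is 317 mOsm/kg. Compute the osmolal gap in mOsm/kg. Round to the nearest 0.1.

22.0 mOsm/kg

Calculated osmolality = 2·Na + glucose + urea
= 2·144 + 4.1 + 2.9
= 288 + 4.10 + 2.90
= 295 mOsm/kg ≈ 295.0 mOsm/kg
Osmolar gap = measured − calculated = 317 − 295.0 = 22.0 mOsm/kg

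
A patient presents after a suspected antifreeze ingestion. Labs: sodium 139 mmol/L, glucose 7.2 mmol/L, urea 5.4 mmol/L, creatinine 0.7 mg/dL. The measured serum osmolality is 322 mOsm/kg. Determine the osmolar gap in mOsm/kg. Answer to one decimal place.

Calculated osmolality = 2·Na + glucose + urea
= 2·139 + 7.2 + 5.4
= 278 + 7.20 + 5.40
= 290.6 mOsm/kg ≈ 290.6 mOsm/kg
Osmolar gap = measured − calculated = 322 − 290.6 = 31.4 mOsm/kg

31.4 mOsm/kg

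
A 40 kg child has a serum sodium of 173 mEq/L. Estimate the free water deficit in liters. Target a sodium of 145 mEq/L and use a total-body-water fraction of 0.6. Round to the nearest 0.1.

4.6 L

TBW = 0.6 · 40 = 24 L
Free water deficit = TBW · (Na/145 − 1)
= 24 · (173/145 − 1)
= 24 · 0.1931
= 4.63 L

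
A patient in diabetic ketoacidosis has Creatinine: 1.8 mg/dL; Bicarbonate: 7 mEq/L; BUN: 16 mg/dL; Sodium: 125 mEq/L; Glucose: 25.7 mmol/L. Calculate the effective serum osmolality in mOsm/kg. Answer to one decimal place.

Effective osmolality excludes urea (freely permeant across cell membranes):
2·Na + glucose
= 2·125 + 25.7
= 250 + 25.7
= 275.7 mOsm/kg

275.7 mOsm/kg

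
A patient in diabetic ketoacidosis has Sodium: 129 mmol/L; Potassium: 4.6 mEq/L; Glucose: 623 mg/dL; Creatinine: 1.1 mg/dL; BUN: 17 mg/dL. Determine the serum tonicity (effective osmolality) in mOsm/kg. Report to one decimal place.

Effective osmolality excludes urea (freely permeant across cell membranes):
2·Na + glucose/18
= 2·129 + 623/18
= 258 + 34.61
= 292.61 mOsm/kg

292.6 mOsm/kg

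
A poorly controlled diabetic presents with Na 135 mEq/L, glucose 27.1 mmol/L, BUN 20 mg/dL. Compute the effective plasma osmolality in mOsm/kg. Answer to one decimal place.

Effective osmolality excludes urea (freely permeant across cell membranes):
2·Na + glucose
= 2·135 + 27.1
= 270 + 27.1
= 297.1 mOsm/kg

297.1 mOsm/kg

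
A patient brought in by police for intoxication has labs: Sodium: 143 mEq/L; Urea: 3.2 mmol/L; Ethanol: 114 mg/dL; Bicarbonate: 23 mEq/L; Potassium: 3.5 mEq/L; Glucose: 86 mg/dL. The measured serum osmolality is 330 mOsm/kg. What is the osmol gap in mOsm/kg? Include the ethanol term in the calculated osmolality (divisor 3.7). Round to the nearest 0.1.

Calculated osmolality = 2·Na + glucose/18 + urea + ethanol/3.7
= 2·143 + 86/18 + 3.2 + 114/3.7
= 286 + 4.78 + 3.20 + 30.81
= 324.79 mOsm/kg ≈ 324.8 mOsm/kg
Osmolar gap = measured − calculated = 330 − 324.8 = 5.2 mOsm/kg

5.2 mOsm/kg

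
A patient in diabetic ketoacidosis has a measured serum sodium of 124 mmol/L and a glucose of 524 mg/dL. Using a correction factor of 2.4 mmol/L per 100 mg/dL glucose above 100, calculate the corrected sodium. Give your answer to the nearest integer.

Corrected Na = measured Na + 2.4 · (glucose − 100)/100
= 124 + 2.4 · (524 − 100)/100
= 124 + 10.2
= 134.2 mmol/L

134 mmol/L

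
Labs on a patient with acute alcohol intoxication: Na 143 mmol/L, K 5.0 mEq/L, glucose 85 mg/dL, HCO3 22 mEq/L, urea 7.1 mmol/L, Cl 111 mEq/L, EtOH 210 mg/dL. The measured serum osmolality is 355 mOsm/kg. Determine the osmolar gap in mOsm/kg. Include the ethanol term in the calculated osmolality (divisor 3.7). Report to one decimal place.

0.4 mOsm/kg

Calculated osmolality = 2·Na + glucose/18 + urea + ethanol/3.7
= 2·143 + 85/18 + 7.1 + 210/3.7
= 286 + 4.72 + 7.10 + 56.76
= 354.58 mOsm/kg ≈ 354.6 mOsm/kg
Osmolar gap = measured − calculated = 355 − 354.6 = 0.4 mOsm/kg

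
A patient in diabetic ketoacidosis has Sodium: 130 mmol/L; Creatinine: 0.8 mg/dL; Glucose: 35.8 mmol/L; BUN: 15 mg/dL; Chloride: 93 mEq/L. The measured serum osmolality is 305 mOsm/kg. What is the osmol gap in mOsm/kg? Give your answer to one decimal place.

3.8 mOsm/kg

Calculated osmolality = 2·Na + glucose + BUN/2.8
= 2·130 + 35.8 + 15/2.8
= 260 + 35.80 + 5.36
= 301.16 mOsm/kg ≈ 301.2 mOsm/kg
Osmolar gap = measured − calculated = 305 − 301.2 = 3.8 mOsm/kg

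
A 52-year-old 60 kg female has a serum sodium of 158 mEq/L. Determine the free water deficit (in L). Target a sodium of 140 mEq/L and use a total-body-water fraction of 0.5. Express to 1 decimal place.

3.9 L

TBW = 0.5 · 60 = 30 L
Free water deficit = TBW · (Na/140 − 1)
= 30 · (158/140 − 1)
= 30 · 0.1286
= 3.86 L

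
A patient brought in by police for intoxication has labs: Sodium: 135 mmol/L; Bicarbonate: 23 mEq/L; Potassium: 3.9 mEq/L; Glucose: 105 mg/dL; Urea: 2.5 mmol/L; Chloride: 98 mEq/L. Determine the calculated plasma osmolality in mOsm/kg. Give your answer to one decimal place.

Calculated osmolality = 2·Na + glucose/18 + urea
= 2·135 + 105/18 + 2.5
= 270 + 5.83 + 2.50
= 278.33 mOsm/kg

278.3 mOsm/kg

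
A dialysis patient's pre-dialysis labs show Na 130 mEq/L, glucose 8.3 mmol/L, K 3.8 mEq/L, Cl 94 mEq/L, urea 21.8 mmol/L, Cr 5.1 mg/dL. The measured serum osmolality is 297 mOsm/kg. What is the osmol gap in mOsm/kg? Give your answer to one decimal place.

Calculated osmolality = 2·Na + glucose + urea
= 2·130 + 8.3 + 21.8
= 260 + 8.30 + 21.80
= 290.1 mOsm/kg ≈ 290.1 mOsm/kg
Osmolar gap = measured − calculated = 297 − 290.1 = 6.9 mOsm/kg

6.9 mOsm/kg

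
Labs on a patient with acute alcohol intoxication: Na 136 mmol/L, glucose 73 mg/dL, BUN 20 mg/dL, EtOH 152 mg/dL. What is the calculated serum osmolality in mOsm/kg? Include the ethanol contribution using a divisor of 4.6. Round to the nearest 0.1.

316.2 mOsm/kg

Calculated osmolality = 2·Na + glucose/18 + BUN/2.8 + ethanol/4.6
= 2·136 + 73/18 + 20/2.8 + 152/4.6
= 272 + 4.06 + 7.14 + 33.04
= 316.24 mOsm/kg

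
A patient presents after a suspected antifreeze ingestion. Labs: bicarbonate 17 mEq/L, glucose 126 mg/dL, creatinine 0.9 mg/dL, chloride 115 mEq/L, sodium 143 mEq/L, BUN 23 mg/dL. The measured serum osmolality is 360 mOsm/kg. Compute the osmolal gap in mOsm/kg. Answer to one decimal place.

Calculated osmolality = 2·Na + glucose/18 + BUN/2.8
= 2·143 + 126/18 + 23/2.8
= 286 + 7 + 8.21
= 301.21 mOsm/kg ≈ 301.2 mOsm/kg
Osmolar gap = measured − calculated = 360 − 301.2 = 58.8 mOsm/kg

58.8 mOsm/kg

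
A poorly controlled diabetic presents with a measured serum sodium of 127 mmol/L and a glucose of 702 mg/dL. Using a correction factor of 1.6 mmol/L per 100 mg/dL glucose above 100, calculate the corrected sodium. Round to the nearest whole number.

Corrected Na = measured Na + 1.6 · (glucose − 100)/100
= 127 + 1.6 · (702 − 100)/100
= 127 + 9.6
= 136.6 mmol/L

137 mmol/L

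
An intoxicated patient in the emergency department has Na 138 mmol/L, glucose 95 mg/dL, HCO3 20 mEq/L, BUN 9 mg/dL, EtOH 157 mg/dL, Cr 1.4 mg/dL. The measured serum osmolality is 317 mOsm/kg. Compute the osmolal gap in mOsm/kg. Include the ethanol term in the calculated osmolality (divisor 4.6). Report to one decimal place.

-1.6 mOsm/kg

Calculated osmolality = 2·Na + glucose/18 + BUN/2.8 + ethanol/4.6
= 2·138 + 95/18 + 9/2.8 + 157/4.6
= 276 + 5.28 + 3.21 + 34.13
= 318.62 mOsm/kg ≈ 318.6 mOsm/kg
Osmolar gap = measured − calculated = 317 − 318.6 = -1.6 mOsm/kg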